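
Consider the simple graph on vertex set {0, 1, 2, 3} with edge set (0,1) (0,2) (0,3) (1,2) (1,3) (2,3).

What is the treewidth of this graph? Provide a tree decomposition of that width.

A single bag containing all 4 vertices is trivially a valid decomposition of width 3. For the lower bound, the 4 vertices {0, 1, 2, 3} are pairwise adjacent, and any tree decomposition puts a clique entirely inside one bag — forcing width ≥ 3. The upper and lower bounds meet at 3, so that is the treewidth.

Treewidth 3.
One optimal decomposition is:
Bags: B1 = {0, 1, 2, 3}
Tree: (single bag)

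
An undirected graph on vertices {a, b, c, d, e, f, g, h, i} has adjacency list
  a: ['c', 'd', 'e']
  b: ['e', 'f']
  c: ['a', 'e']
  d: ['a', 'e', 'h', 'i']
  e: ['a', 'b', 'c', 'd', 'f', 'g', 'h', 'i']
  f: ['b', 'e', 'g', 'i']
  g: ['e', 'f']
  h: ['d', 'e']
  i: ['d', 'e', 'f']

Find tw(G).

2

A width-2 tree decomposition is:
Bags: B1 = {a, d, e}  B2 = {d, e, i}  B3 = {a, c, e}  B4 = {e, f, i}  B5 = {e, f, g}  B6 = {b, e, f}  B7 = {d, e, h}
Tree: B1–B2, B1–B3, B2–B4, B4–B5, B4–B6, B2–B7
Each bag holds 3 vertices, so the decomposition has width 2, which upper-bounds the treewidth. On the other hand G contains the 3-clique {d, e, h}. A clique must lie in a single bag of any decomposition, so no decomposition can have width below 2. The upper and lower bounds meet at 2, so that is the treewidth.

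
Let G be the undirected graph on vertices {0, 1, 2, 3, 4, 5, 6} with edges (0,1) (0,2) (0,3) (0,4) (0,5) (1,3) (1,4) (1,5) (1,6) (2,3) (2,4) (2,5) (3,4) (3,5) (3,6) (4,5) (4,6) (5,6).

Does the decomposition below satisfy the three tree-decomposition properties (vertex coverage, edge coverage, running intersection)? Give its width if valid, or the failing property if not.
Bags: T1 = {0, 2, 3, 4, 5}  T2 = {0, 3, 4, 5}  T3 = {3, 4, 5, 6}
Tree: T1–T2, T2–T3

A tree decomposition must satisfy three properties: every vertex lies in some bag; for every edge, both endpoints lie together in some bag; and for every vertex, the bags containing it form a connected subtree. Here vertex 1 appears in no bag, so the decomposition is invalid.

No — vertex 1 appears in no bag.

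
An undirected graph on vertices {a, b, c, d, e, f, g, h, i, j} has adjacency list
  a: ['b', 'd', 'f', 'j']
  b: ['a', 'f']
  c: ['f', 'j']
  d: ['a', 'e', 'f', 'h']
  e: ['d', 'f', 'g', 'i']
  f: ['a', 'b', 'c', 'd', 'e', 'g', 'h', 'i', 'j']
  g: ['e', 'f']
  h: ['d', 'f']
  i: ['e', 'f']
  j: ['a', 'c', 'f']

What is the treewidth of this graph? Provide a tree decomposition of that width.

Every bag has size at most 3, so the width is 3 − 1 = 2 and tw(G) ≤ 2. On the other hand G contains the 3-clique {d, e, f}. A clique must lie in a single bag of any decomposition, so no decomposition can have width below 2. Hence tw(G) = 2 exactly.

Treewidth 2.
One optimal decomposition is:
Bags: B1 = {a, d, f}  B2 = {a, b, f}  B3 = {a, f, j}  B4 = {d, f, h}  B5 = {d, e, f}  B6 = {e, f, i}  B7 = {c, f, j}  B8 = {e, f, g}
Tree: B1–B2, B1–B3, B1–B4, B4–B5, B5–B6, B3–B7, B5–B8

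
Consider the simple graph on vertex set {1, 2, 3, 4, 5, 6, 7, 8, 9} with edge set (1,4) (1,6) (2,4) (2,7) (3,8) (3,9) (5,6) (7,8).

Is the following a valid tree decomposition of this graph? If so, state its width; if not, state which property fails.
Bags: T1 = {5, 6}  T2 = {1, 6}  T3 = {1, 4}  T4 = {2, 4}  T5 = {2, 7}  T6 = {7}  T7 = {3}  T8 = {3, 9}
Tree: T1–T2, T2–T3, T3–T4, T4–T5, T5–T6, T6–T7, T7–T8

A tree decomposition must satisfy three properties: every vertex lies in some bag; for every edge, both endpoints lie together in some bag; and for every vertex, the bags containing it form a connected subtree. Here vertex 8 appears in no bag, so the decomposition is invalid.

No — vertex 8 appears in no bag.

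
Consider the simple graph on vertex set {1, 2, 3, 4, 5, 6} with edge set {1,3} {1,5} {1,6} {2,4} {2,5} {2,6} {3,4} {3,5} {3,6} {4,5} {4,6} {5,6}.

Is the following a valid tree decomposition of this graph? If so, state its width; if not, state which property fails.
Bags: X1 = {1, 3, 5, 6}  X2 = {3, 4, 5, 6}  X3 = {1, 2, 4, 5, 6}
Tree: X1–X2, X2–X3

No — bags containing vertex 1 are not connected in the tree.

A tree decomposition must satisfy three properties: every vertex lies in some bag; for every edge, both endpoints lie together in some bag; and for every vertex, the bags containing it form a connected subtree. Here bags containing vertex 1 are not connected in the tree, so the decomposition is invalid.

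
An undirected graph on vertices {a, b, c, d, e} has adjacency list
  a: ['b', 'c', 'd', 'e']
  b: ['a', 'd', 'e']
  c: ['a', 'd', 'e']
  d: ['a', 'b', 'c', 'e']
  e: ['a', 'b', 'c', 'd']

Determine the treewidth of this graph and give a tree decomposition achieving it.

The largest bag has 4 vertices, giving width 3; this decomposition certifies tw(G) ≤ 3. On the other hand G contains the 4-clique {a, c, d, e}. A clique must lie in a single bag of any decomposition, so no decomposition can have width below 3. Therefore the treewidth is 3.

Treewidth 3.
One optimal decomposition is:
Bags: B1 = {a, b, d, e}  B2 = {a, c, d, e}
Tree: B1–B2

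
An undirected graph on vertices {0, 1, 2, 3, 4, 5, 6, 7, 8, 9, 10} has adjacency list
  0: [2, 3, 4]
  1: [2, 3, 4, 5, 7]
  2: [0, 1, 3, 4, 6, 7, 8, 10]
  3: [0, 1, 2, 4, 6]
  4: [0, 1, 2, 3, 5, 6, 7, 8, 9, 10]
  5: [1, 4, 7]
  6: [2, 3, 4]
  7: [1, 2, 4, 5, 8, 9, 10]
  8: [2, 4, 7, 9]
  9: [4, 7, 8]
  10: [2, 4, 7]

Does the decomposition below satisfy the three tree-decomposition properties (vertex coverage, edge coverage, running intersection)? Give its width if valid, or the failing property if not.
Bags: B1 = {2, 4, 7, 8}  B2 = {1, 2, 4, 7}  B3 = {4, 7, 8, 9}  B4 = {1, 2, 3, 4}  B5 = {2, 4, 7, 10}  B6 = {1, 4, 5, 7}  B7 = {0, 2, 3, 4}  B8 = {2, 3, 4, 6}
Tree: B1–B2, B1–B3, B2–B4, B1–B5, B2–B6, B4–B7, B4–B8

Yes; width 3.

Every vertex of G appears in some bag (union = {0, 1, 2, 3, 4, 5, 6, 7, 8, 9, 10}); every edge is covered by a bag; and for each vertex v the set of bags containing v is connected in the bag tree. The decomposition is therefore valid. The largest bag has 4 vertices, so the width is 3.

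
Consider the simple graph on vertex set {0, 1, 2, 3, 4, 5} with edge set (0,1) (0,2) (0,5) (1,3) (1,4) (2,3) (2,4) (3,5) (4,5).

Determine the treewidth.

A width-3 tree decomposition is:
Bags: B1 = {0, 1, 2, 5}  B2 = {1, 2, 3, 5}  B3 = {1, 2, 4, 5}
Tree: B1–B2, B2–B3
Each bag holds 4 vertices, so the decomposition has width 3, which upper-bounds the treewidth. For the lower bound: the 4 vertex sets {0,5}, {1,3}, {2}, {4} are disjoint, each induces a connected subgraph, and every pair is joined by at least one edge of G. Contracting each set to a single vertex therefore yields K_{4} as a minor, and since treewidth is minor-monotone, tw(G) ≥ tw(K_{4}) = 3. Therefore the treewidth is 3.

3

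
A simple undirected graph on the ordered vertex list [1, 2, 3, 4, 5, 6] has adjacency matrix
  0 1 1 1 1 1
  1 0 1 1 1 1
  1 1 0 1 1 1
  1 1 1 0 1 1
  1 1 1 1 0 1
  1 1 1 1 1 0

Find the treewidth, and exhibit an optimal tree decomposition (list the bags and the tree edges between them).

Treewidth 5.
One optimal decomposition is:
Bags: B1 = {1, 2, 3, 4, 5, 6}
Tree: (single bag)

A single bag containing all 6 vertices is trivially a valid decomposition of width 5. Conversely, {1, 2, 3, 4, 5, 6} is a clique of size 6, and the vertices of any clique must share a bag in every tree decomposition; so some bag has ≥ 6 vertices and tw(G) ≥ 5. Combining the bounds, tw(G) = 5.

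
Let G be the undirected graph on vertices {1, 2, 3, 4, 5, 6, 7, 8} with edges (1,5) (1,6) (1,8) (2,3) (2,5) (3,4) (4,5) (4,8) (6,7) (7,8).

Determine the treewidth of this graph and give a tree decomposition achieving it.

Each bag holds 3 vertices, so the decomposition has width 2, which upper-bounds the treewidth. The edges 6–7–8–1–6 form a cycle, so G is not a tree and its treewidth is at least 2. The upper and lower bounds meet at 2, so that is the treewidth.

Treewidth 2.
One optimal decomposition is:
Bags: B1 = {1, 6, 7}  B2 = {1, 7, 8}  B3 = {1, 5, 8}  B4 = {4, 5, 8}  B5 = {2, 4, 5}  B6 = {2, 3, 4}
Tree: B1–B2, B2–B3, B3–B4, B4–B5, B5–B6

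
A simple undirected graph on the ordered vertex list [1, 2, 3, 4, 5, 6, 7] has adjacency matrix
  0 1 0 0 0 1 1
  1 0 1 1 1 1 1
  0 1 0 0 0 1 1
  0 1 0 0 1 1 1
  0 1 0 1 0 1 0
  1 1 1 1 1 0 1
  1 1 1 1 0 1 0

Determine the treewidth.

A width-3 tree decomposition is:
Bags: B1 = {2, 4, 6, 7}  B2 = {2, 4, 5, 6}  B3 = {2, 3, 6, 7}  B4 = {1, 2, 6, 7}
Tree: B1–B2, B1–B3, B3–B4
The largest bag has 4 vertices, giving width 3; this decomposition certifies tw(G) ≤ 3. On the other hand G contains the 4-clique {2, 4, 5, 6}. A clique must lie in a single bag of any decomposition, so no decomposition can have width below 3. Hence tw(G) = 3 exactly.

3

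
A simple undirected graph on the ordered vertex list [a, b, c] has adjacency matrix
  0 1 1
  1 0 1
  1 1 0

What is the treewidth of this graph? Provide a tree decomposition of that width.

Treewidth 2.
One optimal decomposition is:
Bags: B1 = {a, b, c}
Tree: (single bag)

A single bag containing all 3 vertices is trivially a valid decomposition of width 2. On the other hand G contains the 3-clique {a, b, c}. A clique must lie in a single bag of any decomposition, so no decomposition can have width below 2. Combining the bounds, tw(G) = 2.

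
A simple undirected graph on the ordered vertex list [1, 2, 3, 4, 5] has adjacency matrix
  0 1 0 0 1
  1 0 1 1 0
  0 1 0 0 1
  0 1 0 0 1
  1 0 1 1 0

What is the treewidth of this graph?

2

A width-2 tree decomposition is:
Bags: B1 = {1, 2, 5}  B2 = {2, 3, 5}  B3 = {2, 4, 5}
Tree: B1–B2, B2–B3
Each bag holds 3 vertices, so the decomposition has width 2, which upper-bounds the treewidth. The edges 1–2–3–5–1 form a cycle, so G is not a tree and its treewidth is at least 2. Combining the bounds, tw(G) = 2.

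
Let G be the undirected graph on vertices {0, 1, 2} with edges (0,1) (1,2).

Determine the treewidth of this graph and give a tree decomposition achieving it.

The largest bag has 2 vertices, giving width 1; this decomposition certifies tw(G) ≤ 1. Any graph with an edge has treewidth ≥ 1, and G has the edge 1–2. Combining the bounds, tw(G) = 1.

Treewidth 1.
Bags: B1 = {1, 2}  B2 = {0, 1}
Tree: B1–B2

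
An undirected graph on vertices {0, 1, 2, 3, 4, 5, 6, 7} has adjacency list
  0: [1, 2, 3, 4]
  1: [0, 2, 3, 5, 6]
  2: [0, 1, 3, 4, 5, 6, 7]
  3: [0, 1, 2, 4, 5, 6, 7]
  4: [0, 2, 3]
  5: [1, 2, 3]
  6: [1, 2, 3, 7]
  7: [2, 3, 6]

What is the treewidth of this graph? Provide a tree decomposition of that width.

Every bag has size at most 4, so the width is 4 − 1 = 3 and tw(G) ≤ 3. On the other hand G contains the 4-clique {0, 1, 2, 3}. A clique must lie in a single bag of any decomposition, so no decomposition can have width below 3. Therefore the treewidth is 3.

Treewidth 3.
Bags: B1 = {0, 2, 3, 4}  B2 = {0, 1, 2, 3}  B3 = {1, 2, 3, 6}  B4 = {2, 3, 6, 7}  B5 = {1, 2, 3, 5}
Tree: B1–B2, B2–B3, B3–B4, B3–B5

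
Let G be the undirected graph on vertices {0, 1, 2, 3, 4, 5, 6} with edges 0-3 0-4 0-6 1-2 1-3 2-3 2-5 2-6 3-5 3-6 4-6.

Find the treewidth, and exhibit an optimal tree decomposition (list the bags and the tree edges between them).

The largest bag has 3 vertices, giving width 2; this decomposition certifies tw(G) ≤ 2. For the lower bound, the 3 vertices {0, 3, 6} are pairwise adjacent, and any tree decomposition puts a clique entirely inside one bag — forcing width ≥ 2. Therefore the treewidth is 2.

Treewidth 2.
One optimal decomposition is:
Bags: B1 = {2, 3, 5}  B2 = {2, 3, 6}  B3 = {0, 3, 6}  B4 = {0, 4, 6}  B5 = {1, 2, 3}
Tree: B1–B2, B2–B3, B3–B4, B1–B5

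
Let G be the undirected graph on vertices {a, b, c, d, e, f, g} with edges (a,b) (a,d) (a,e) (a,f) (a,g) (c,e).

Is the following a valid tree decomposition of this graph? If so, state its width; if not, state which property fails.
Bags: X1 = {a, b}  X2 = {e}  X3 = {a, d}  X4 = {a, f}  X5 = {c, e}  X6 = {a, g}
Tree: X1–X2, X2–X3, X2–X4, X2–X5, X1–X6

A tree decomposition must satisfy three properties: every vertex lies in some bag; for every edge, both endpoints lie together in some bag; and for every vertex, the bags containing it form a connected subtree. Here edge (a,e) lies in no bag, so the decomposition is invalid.

No — edge (a,e) lies in no bag.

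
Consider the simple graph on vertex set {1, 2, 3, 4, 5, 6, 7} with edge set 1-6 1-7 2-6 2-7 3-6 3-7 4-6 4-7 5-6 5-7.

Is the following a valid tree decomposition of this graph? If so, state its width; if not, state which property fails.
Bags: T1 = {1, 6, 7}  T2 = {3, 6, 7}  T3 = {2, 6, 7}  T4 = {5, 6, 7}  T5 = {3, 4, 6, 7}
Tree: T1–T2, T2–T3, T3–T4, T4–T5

A tree decomposition must satisfy three properties: every vertex lies in some bag; for every edge, both endpoints lie together in some bag; and for every vertex, the bags containing it form a connected subtree. Here bags containing vertex 3 are not connected in the tree, so the decomposition is invalid.

No — bags containing vertex 3 are not connected in the tree.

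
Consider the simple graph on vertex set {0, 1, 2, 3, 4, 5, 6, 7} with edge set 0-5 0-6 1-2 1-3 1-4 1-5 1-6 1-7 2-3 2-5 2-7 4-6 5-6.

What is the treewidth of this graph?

A width-2 tree decomposition is:
Bags: B1 = {1, 5, 6}  B2 = {1, 4, 6}  B3 = {1, 2, 5}  B4 = {0, 5, 6}  B5 = {1, 2, 3}  B6 = {1, 2, 7}
Tree: B1–B2, B1–B3, B1–B4, B3–B5, B5–B6
Every bag has size at most 3, so the width is 3 − 1 = 2 and tw(G) ≤ 2. On the other hand G contains the 3-clique {0, 5, 6}. A clique must lie in a single bag of any decomposition, so no decomposition can have width below 2. Therefore the treewidth is 2.

2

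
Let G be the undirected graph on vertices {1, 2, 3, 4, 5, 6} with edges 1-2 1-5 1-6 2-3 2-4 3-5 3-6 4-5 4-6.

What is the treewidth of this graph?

A width-3 tree decomposition is:
Bags: B1 = {2, 3, 5, 6}  B2 = {1, 2, 5, 6}  B3 = {2, 4, 5, 6}
Tree: B1–B2, B2–B3
Each bag holds 4 vertices, so the decomposition has width 3, which upper-bounds the treewidth. For the lower bound: the 4 vertex sets {3,6}, {1,5}, {2}, {4} are disjoint, each induces a connected subgraph, and every pair is joined by at least one edge of G. Contracting each set to a single vertex therefore yields K_{4} as a minor, and since treewidth is minor-monotone, tw(G) ≥ tw(K_{4}) = 3. Combining the bounds, tw(G) = 3.

3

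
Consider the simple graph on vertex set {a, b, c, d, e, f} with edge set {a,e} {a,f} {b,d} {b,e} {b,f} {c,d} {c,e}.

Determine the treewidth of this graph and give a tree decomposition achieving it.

Treewidth 2.
Bags: B1 = {b, c, d}  B2 = {b, c, e}  B3 = {b, e, f}  B4 = {a, e, f}
Tree: B1–B2, B2–B3, B3–B4

Every bag has size at most 3, so the width is 3 − 1 = 2 and tw(G) ≤ 2. The edges d–c–e–b–d form a cycle, so G is not a tree and its treewidth is at least 2. Therefore the treewidth is 2.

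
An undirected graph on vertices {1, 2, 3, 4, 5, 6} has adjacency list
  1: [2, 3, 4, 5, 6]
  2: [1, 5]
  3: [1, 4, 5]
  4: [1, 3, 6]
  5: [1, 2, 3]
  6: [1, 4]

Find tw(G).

2

A width-2 tree decomposition is:
Bags: B1 = {1, 3, 4}  B2 = {1, 3, 5}  B3 = {1, 2, 5}  B4 = {1, 4, 6}
Tree: B1–B2, B2–B3, B1–B4
Each bag holds 3 vertices, so the decomposition has width 2, which upper-bounds the treewidth. On the other hand G contains the 3-clique {1, 2, 5}. A clique must lie in a single bag of any decomposition, so no decomposition can have width below 2. Combining the bounds, tw(G) = 2.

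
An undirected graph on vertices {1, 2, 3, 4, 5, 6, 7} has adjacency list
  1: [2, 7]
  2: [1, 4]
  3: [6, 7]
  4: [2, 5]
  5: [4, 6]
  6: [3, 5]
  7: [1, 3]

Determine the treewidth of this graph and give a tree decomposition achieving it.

Treewidth 2.
One optimal decomposition is:
Bags: B1 = {1, 2, 7}  B2 = {2, 3, 7}  B3 = {2, 3, 6}  B4 = {2, 5, 6}  B5 = {2, 4, 5}
Tree: B1–B2, B2–B3, B3–B4, B4–B5

The largest bag has 3 vertices, giving width 2; this decomposition certifies tw(G) ≤ 2. For the lower bound, G contains the cycle 2–1–7–3–6–5–4–2, so G is not a forest; only forests have treewidth ≤ 1, hence tw(G) ≥ 2. The upper and lower bounds meet at 2, so that is the treewidth.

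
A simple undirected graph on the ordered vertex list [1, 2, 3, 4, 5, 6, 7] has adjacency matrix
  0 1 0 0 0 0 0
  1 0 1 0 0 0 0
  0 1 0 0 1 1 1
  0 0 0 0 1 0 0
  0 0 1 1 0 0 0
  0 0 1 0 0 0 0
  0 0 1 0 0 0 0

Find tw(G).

A width-1 tree decomposition is:
Bags: B1 = {3, 5}  B2 = {3, 7}  B3 = {2, 3}  B4 = {1, 2}  B5 = {4, 5}  B6 = {3, 6}
Tree: B1–B2, B1–B3, B3–B4, B1–B5, B3–B6
Every bag has size at most 2, so the width is 2 − 1 = 1 and tw(G) ≤ 1. Since G has at least one edge (e.g. 5–3), it is not an edgeless graph, so tw(G) ≥ 1. Hence tw(G) = 1 exactly.

1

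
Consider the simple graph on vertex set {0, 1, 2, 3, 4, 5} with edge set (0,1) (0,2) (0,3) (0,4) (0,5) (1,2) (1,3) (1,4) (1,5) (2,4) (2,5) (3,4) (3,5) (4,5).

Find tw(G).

4

A width-4 tree decomposition is:
Bags: B1 = {0, 1, 2, 4, 5}  B2 = {0, 1, 3, 4, 5}
Tree: B1–B2
Every bag has size at most 5, so the width is 5 − 1 = 4 and tw(G) ≤ 4. Conversely, {0, 1, 2, 4, 5} is a clique of size 5, and the vertices of any clique must share a bag in every tree decomposition; so some bag has ≥ 5 vertices and tw(G) ≥ 4. Hence tw(G) = 4 exactly.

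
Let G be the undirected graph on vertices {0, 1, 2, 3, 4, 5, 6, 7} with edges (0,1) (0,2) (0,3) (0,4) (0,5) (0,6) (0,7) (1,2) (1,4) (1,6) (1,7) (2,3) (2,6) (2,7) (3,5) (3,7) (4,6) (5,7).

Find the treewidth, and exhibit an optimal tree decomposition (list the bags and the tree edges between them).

Each bag holds 4 vertices, so the decomposition has width 3, which upper-bounds the treewidth. Conversely, {0, 1, 2, 6} is a clique of size 4, and the vertices of any clique must share a bag in every tree decomposition; so some bag has ≥ 4 vertices and tw(G) ≥ 3. Therefore the treewidth is 3.

Treewidth 3.
One optimal decomposition is:
Bags: B1 = {0, 3, 5, 7}  B2 = {0, 2, 3, 7}  B3 = {0, 1, 2, 7}  B4 = {0, 1, 2, 6}  B5 = {0, 1, 4, 6}
Tree: B1–B2, B2–B3, B3–B4, B4–B5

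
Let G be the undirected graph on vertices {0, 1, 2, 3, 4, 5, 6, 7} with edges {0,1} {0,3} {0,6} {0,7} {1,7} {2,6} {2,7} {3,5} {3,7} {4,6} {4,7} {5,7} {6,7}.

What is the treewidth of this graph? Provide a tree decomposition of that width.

Every bag has size at most 3, so the width is 3 − 1 = 2 and tw(G) ≤ 2. Conversely, {0, 1, 7} is a clique of size 3, and the vertices of any clique must share a bag in every tree decomposition; so some bag has ≥ 3 vertices and tw(G) ≥ 2. Therefore the treewidth is 2.

Treewidth 2.
One optimal decomposition is:
Bags: B1 = {0, 3, 7}  B2 = {0, 6, 7}  B3 = {4, 6, 7}  B4 = {3, 5, 7}  B5 = {0, 1, 7}  B6 = {2, 6, 7}
Tree: B1–B2, B2–B3, B1–B4, B2–B5, B2–B6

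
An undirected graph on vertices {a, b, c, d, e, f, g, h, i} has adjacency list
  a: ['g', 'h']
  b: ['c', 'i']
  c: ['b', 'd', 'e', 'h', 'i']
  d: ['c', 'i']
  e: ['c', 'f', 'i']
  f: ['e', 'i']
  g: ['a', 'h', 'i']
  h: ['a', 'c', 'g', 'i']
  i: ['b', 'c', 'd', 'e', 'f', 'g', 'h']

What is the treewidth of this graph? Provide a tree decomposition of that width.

Treewidth 2.
One such decomposition:
Bags: B1 = {c, e, i}  B2 = {c, d, i}  B3 = {c, h, i}  B4 = {e, f, i}  B5 = {g, h, i}  B6 = {a, g, h}  B7 = {b, c, i}
Tree: B1–B2, B1–B3, B1–B4, B3–B5, B5–B6, B2–B7

Each bag holds 3 vertices, so the decomposition has width 2, which upper-bounds the treewidth. For the lower bound, the 3 vertices {a, g, h} are pairwise adjacent, and any tree decomposition puts a clique entirely inside one bag — forcing width ≥ 2. Hence tw(G) = 2 exactly.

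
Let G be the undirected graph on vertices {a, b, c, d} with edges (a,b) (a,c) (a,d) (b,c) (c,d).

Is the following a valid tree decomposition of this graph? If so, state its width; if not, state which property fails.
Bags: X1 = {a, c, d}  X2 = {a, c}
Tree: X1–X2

No — vertex b appears in no bag.

A tree decomposition must satisfy three properties: every vertex lies in some bag; for every edge, both endpoints lie together in some bag; and for every vertex, the bags containing it form a connected subtree. Here vertex b appears in no bag, so the decomposition is invalid.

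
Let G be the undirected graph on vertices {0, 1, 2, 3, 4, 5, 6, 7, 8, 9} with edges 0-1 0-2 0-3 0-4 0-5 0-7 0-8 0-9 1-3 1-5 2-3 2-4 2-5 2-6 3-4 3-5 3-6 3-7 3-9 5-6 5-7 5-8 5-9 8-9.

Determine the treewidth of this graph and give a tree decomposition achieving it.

The largest bag has 4 vertices, giving width 3; this decomposition certifies tw(G) ≤ 3. Conversely, {0, 5, 8, 9} is a clique of size 4, and the vertices of any clique must share a bag in every tree decomposition; so some bag has ≥ 4 vertices and tw(G) ≥ 3. The upper and lower bounds meet at 3, so that is the treewidth.

Treewidth 3.
One such decomposition:
Bags: B1 = {2, 3, 5, 6}  B2 = {0, 2, 3, 5}  B3 = {0, 2, 3, 4}  B4 = {0, 3, 5, 9}  B5 = {0, 3, 5, 7}  B6 = {0, 5, 8, 9}  B7 = {0, 1, 3, 5}
Tree: B1–B2, B2–B3, B2–B4, B2–B5, B4–B6, B4–B7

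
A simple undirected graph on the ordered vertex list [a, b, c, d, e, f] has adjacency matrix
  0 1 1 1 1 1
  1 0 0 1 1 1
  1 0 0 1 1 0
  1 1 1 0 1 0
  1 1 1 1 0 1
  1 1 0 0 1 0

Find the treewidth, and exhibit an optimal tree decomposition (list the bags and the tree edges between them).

The largest bag has 4 vertices, giving width 3; this decomposition certifies tw(G) ≤ 3. Conversely, {a, c, d, e} is a clique of size 4, and the vertices of any clique must share a bag in every tree decomposition; so some bag has ≥ 4 vertices and tw(G) ≥ 3. Hence tw(G) = 3 exactly.

Treewidth 3.
Bags: B1 = {a, b, e, f}  B2 = {a, b, d, e}  B3 = {a, c, d, e}
Tree: B1–B2, B2–B3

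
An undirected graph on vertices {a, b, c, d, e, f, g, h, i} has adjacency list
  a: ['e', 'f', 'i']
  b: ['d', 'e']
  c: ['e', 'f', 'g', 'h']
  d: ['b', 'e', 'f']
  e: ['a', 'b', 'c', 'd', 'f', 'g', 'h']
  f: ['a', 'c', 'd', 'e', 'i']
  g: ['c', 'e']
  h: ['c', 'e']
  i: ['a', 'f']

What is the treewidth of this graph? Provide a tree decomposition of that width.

Treewidth 2.
One such decomposition:
Bags: B1 = {a, f, i}  B2 = {a, e, f}  B3 = {d, e, f}  B4 = {c, e, f}  B5 = {b, d, e}  B6 = {c, e, h}  B7 = {c, e, g}
Tree: B1–B2, B2–B3, B2–B4, B3–B5, B4–B6, B6–B7

The largest bag has 3 vertices, giving width 2; this decomposition certifies tw(G) ≤ 2. On the other hand G contains the 3-clique {c, e, g}. A clique must lie in a single bag of any decomposition, so no decomposition can have width below 2. The upper and lower bounds meet at 2, so that is the treewidth.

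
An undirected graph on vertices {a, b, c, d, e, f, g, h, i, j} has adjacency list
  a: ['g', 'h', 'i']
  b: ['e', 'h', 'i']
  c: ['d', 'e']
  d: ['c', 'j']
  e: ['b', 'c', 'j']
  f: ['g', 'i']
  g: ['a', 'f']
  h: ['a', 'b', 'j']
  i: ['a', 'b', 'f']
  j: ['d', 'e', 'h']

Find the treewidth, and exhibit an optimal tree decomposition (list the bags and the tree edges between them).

Treewidth 2.
One optimal decomposition is:
Bags: B1 = {c, d, j}  B2 = {c, e, j}  B3 = {e, h, j}  B4 = {b, e, h}  B5 = {a, b, h}  B6 = {a, b, i}  B7 = {a, g, i}  B8 = {f, g, i}
Tree: B1–B2, B2–B3, B3–B4, B4–B5, B5–B6, B6–B7, B7–B8

The largest bag has 3 vertices, giving width 2; this decomposition certifies tw(G) ≤ 2. For the lower bound, G contains the cycle d–c–e–j–d, so G is not a forest; only forests have treewidth ≤ 1, hence tw(G) ≥ 2. Combining the bounds, tw(G) = 2.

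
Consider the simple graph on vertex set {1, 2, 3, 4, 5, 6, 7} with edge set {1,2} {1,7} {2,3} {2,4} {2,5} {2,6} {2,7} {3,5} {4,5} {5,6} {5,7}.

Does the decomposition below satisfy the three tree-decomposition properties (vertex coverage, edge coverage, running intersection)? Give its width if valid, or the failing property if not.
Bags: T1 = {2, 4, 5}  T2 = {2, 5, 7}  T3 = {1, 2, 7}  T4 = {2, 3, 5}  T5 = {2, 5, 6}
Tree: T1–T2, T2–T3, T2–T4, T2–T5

Yes; width 2.

Every vertex of G appears in some bag (union = {1, 2, 3, 4, 5, 6, 7}); every edge is covered by a bag; and for each vertex v the set of bags containing v is connected in the bag tree. The decomposition is therefore valid. The largest bag has 3 vertices, so the width is 2.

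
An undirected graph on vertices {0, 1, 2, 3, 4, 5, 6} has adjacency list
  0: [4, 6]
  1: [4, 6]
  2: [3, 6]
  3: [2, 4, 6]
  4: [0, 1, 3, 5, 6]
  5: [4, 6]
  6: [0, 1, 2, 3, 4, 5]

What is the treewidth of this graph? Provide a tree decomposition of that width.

The largest bag has 3 vertices, giving width 2; this decomposition certifies tw(G) ≤ 2. For the lower bound, the 3 vertices {2, 3, 6} are pairwise adjacent, and any tree decomposition puts a clique entirely inside one bag — forcing width ≥ 2. Therefore the treewidth is 2.

Treewidth 2.
One optimal decomposition is:
Bags: B1 = {1, 4, 6}  B2 = {3, 4, 6}  B3 = {0, 4, 6}  B4 = {4, 5, 6}  B5 = {2, 3, 6}
Tree: B1–B2, B1–B3, B3–B4, B2–B5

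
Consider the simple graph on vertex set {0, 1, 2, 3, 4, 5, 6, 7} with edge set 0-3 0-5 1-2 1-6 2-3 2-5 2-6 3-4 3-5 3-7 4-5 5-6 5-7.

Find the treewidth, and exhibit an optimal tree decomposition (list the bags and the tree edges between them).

The largest bag has 3 vertices, giving width 2; this decomposition certifies tw(G) ≤ 2. Conversely, {1, 2, 6} is a clique of size 3, and the vertices of any clique must share a bag in every tree decomposition; so some bag has ≥ 3 vertices and tw(G) ≥ 2. Combining the bounds, tw(G) = 2.

Treewidth 2.
One optimal decomposition is:
Bags: B1 = {0, 3, 5}  B2 = {3, 5, 7}  B3 = {2, 3, 5}  B4 = {2, 5, 6}  B5 = {1, 2, 6}  B6 = {3, 4, 5}
Tree: B1–B2, B2–B3, B3–B4, B4–B5, B1–B6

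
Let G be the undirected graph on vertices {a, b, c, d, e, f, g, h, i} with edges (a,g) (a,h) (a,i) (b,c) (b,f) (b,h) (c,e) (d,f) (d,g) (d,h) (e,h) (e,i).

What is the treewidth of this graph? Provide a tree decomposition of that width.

Treewidth 3.
Bags: B1 = {b, c, e, i}  B2 = {b, e, h, i}  B3 = {a, b, h, i}  B4 = {a, b, f, h}  B5 = {a, d, f, h}  B6 = {a, d, f, g}
Tree: B1–B2, B2–B3, B3–B4, B4–B5, B5–B6

Each bag holds 4 vertices, so the decomposition has width 3, which upper-bounds the treewidth. For the lower bound: the 4 vertex sets {c,e,i}, {b}, {h}, {a,d,f,g} are disjoint, each induces a connected subgraph, and every pair is joined by at least one edge of G. Contracting each set to a single vertex therefore yields K_{4} as a minor, and since treewidth is minor-monotone, tw(G) ≥ tw(K_{4}) = 3. Hence tw(G) = 3 exactly.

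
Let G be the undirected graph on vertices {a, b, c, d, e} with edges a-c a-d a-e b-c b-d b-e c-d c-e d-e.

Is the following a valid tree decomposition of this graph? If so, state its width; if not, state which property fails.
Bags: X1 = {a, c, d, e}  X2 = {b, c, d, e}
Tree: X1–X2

Yes; width 3.

Every vertex of G appears in some bag (union = {a, b, c, d, e}); every edge is covered by a bag; and for each vertex v the set of bags containing v is connected in the bag tree. The decomposition is therefore valid. The largest bag has 4 vertices, so the width is 3.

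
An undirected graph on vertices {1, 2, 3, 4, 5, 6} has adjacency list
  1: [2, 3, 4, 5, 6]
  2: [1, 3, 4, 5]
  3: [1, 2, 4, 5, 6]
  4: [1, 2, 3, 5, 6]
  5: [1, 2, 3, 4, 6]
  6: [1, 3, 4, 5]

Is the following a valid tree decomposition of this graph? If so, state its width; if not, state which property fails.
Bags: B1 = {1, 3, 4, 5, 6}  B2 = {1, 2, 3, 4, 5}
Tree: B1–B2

Yes; width 4.

Checking the three conditions: (i) the bags cover all of {1, 2, 3, 4, 5, 6}; (ii) for each edge, some bag contains both endpoints; (iii) the bags containing any fixed vertex form a subtree. All hold, so the decomposition is valid with width 5 − 1 = 4.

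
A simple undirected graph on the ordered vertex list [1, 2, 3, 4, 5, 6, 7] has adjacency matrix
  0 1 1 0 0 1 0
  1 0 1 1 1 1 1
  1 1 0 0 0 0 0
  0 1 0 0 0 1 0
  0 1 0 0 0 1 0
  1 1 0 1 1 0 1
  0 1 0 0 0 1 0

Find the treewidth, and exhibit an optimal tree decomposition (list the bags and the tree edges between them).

Treewidth 2.
One optimal decomposition is:
Bags: B1 = {2, 4, 6}  B2 = {1, 2, 6}  B3 = {2, 6, 7}  B4 = {1, 2, 3}  B5 = {2, 5, 6}
Tree: B1–B2, B2–B3, B2–B4, B3–B5

Each bag holds 3 vertices, so the decomposition has width 2, which upper-bounds the treewidth. For the lower bound, the 3 vertices {1, 2, 3} are pairwise adjacent, and any tree decomposition puts a clique entirely inside one bag — forcing width ≥ 2. Hence tw(G) = 2 exactly.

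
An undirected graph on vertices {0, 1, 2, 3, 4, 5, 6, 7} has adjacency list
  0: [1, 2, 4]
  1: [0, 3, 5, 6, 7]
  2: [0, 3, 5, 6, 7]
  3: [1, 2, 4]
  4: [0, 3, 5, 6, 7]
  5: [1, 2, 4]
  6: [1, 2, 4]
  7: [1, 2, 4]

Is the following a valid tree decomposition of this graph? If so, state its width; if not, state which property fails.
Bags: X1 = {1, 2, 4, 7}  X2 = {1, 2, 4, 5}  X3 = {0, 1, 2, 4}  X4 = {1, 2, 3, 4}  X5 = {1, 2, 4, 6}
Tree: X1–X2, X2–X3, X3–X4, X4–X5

Checking the three conditions: (i) the bags cover all of {0, 1, 2, 3, 4, 5, 6, 7}; (ii) for each edge, some bag contains both endpoints; (iii) the bags containing any fixed vertex form a subtree. All hold, so the decomposition is valid with width 4 − 1 = 3.

Yes; width 3.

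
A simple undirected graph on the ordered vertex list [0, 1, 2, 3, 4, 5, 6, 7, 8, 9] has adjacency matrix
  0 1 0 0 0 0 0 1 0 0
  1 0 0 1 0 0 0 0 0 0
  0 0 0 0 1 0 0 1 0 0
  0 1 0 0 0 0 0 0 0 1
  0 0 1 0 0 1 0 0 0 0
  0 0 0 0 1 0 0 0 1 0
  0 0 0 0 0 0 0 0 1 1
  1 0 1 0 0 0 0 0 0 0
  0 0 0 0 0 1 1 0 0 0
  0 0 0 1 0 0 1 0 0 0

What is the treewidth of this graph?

A width-2 tree decomposition is:
Bags: B1 = {4, 5, 8}  B2 = {2, 4, 8}  B3 = {2, 7, 8}  B4 = {0, 7, 8}  B5 = {0, 1, 8}  B6 = {1, 3, 8}  B7 = {3, 8, 9}  B8 = {6, 8, 9}
Tree: B1–B2, B2–B3, B3–B4, B4–B5, B5–B6, B6–B7, B7–B8
Every bag has size at most 3, so the width is 3 − 1 = 2 and tw(G) ≤ 2. For the lower bound, G contains the cycle 8–5–4–2–7–0–1–3–9–6–8, so G is not a forest; only forests have treewidth ≤ 1, hence tw(G) ≥ 2. Hence tw(G) = 2 exactly.

2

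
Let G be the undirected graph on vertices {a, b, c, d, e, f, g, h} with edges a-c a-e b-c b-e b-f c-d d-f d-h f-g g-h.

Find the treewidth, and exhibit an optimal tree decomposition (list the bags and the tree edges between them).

Treewidth 2.
One such decomposition:
Bags: B1 = {f, g, h}  B2 = {d, f, h}  B3 = {b, d, f}  B4 = {b, c, d}  B5 = {b, c, e}  B6 = {a, c, e}
Tree: B1–B2, B2–B3, B3–B4, B4–B5, B5–B6

Each bag holds 3 vertices, so the decomposition has width 2, which upper-bounds the treewidth. Since g–h–d–f–g is a cycle in G, G is not acyclic. Forests are exactly the graphs of treewidth ≤ 1, so tw(G) ≥ 2. Hence tw(G) = 2 exactly.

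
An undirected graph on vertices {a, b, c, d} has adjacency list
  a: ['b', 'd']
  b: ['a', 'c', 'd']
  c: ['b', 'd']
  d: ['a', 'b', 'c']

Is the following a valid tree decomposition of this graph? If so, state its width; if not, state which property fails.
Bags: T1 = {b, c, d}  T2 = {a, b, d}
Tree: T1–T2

Yes; width 2.

Vertex coverage: the bags together contain {a, b, c, d}, the full vertex set. Edge coverage: each edge of G has both endpoints in at least one bag. Running intersection: for every vertex, the bags containing it form a connected subtree. All three properties hold, so this is a valid tree decomposition of width max|bag| − 1 = 2, and hence tw(G) ≤ 2.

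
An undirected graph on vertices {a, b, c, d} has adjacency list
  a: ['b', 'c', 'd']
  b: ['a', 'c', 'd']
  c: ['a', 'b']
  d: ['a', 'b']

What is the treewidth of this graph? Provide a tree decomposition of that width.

Treewidth 2.
One optimal decomposition is:
Bags: B1 = {a, b, c}  B2 = {a, b, d}
Tree: B1–B2

Every bag has size at most 3, so the width is 3 − 1 = 2 and tw(G) ≤ 2. Conversely, {a, b, d} is a clique of size 3, and the vertices of any clique must share a bag in every tree decomposition; so some bag has ≥ 3 vertices and tw(G) ≥ 2. Combining the bounds, tw(G) = 2.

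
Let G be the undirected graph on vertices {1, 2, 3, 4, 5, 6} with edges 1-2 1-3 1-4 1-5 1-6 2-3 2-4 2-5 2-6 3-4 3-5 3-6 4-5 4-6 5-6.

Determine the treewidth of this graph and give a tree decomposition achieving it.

Treewidth 5.
Bags: B1 = {1, 2, 3, 4, 5, 6}
Tree: (single bag)

A single bag containing all 6 vertices is trivially a valid decomposition of width 5. For the lower bound, the 6 vertices {1, 2, 3, 4, 5, 6} are pairwise adjacent, and any tree decomposition puts a clique entirely inside one bag — forcing width ≥ 5. The upper and lower bounds meet at 5, so that is the treewidth.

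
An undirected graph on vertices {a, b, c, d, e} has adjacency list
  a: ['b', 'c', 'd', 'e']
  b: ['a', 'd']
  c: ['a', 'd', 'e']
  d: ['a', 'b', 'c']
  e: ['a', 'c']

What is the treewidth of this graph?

2

A width-2 tree decomposition is:
Bags: B1 = {a, c, d}  B2 = {a, c, e}  B3 = {a, b, d}
Tree: B1–B2, B1–B3
Each bag holds 3 vertices, so the decomposition has width 2, which upper-bounds the treewidth. Conversely, {a, c, d} is a clique of size 3, and the vertices of any clique must share a bag in every tree decomposition; so some bag has ≥ 3 vertices and tw(G) ≥ 2. Hence tw(G) = 2 exactly.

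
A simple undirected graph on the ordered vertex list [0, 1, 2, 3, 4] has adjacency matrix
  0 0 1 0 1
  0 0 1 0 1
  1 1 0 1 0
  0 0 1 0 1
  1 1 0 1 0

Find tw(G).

2

A width-2 tree decomposition is:
Bags: B1 = {0, 2, 4}  B2 = {2, 3, 4}  B3 = {1, 2, 4}
Tree: B1–B2, B2–B3
Each bag holds 3 vertices, so the decomposition has width 2, which upper-bounds the treewidth. The edges 4–0–2–3–4 form a cycle, so G is not a tree and its treewidth is at least 2. Combining the bounds, tw(G) = 2.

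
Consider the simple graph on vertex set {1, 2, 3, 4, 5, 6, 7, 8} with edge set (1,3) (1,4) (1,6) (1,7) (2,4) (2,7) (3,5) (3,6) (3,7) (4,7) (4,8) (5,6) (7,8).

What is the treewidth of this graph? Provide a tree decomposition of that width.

The largest bag has 3 vertices, giving width 2; this decomposition certifies tw(G) ≤ 2. Conversely, {3, 5, 6} is a clique of size 3, and the vertices of any clique must share a bag in every tree decomposition; so some bag has ≥ 3 vertices and tw(G) ≥ 2. The upper and lower bounds meet at 2, so that is the treewidth.

Treewidth 2.
Bags: B1 = {1, 3, 7}  B2 = {1, 3, 6}  B3 = {1, 4, 7}  B4 = {4, 7, 8}  B5 = {2, 4, 7}  B6 = {3, 5, 6}
Tree: B1–B2, B1–B3, B3–B4, B3–B5, B2–B6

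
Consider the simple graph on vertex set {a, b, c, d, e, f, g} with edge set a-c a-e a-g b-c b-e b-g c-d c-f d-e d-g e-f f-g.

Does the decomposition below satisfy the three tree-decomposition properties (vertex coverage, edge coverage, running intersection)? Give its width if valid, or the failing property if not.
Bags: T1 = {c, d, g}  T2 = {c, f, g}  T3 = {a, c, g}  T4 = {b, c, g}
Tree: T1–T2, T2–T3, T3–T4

No — vertex e appears in no bag.

A tree decomposition must satisfy three properties: every vertex lies in some bag; for every edge, both endpoints lie together in some bag; and for every vertex, the bags containing it form a connected subtree. Here vertex e appears in no bag, so the decomposition is invalid.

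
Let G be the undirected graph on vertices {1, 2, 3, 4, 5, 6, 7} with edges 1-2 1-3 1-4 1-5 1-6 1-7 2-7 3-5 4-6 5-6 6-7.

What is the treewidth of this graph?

A width-2 tree decomposition is:
Bags: B1 = {1, 2, 7}  B2 = {1, 6, 7}  B3 = {1, 5, 6}  B4 = {1, 3, 5}  B5 = {1, 4, 6}
Tree: B1–B2, B2–B3, B3–B4, B3–B5
The largest bag has 3 vertices, giving width 2; this decomposition certifies tw(G) ≤ 2. Conversely, {1, 2, 7} is a clique of size 3, and the vertices of any clique must share a bag in every tree decomposition; so some bag has ≥ 3 vertices and tw(G) ≥ 2. The upper and lower bounds meet at 2, so that is the treewidth.

2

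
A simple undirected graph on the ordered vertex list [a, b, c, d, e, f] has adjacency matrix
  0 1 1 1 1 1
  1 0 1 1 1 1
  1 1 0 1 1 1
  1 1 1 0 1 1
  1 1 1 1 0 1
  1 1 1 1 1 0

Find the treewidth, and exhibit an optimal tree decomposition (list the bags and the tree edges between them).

Treewidth 5.
One such decomposition:
Bags: B1 = {a, b, c, d, e, f}
Tree: (single bag)

A single bag containing all 6 vertices is trivially a valid decomposition of width 5. For the lower bound, the 6 vertices {a, b, c, d, e, f} are pairwise adjacent, and any tree decomposition puts a clique entirely inside one bag — forcing width ≥ 5. Combining the bounds, tw(G) = 5.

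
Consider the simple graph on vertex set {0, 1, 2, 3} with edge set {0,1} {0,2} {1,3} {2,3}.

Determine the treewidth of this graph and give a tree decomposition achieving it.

Every bag has size at most 3, so the width is 3 − 1 = 2 and tw(G) ≤ 2. For the lower bound, G contains the cycle 2–3–1–0–2, so G is not a forest; only forests have treewidth ≤ 1, hence tw(G) ≥ 2. Hence tw(G) = 2 exactly.

Treewidth 2.
One optimal decomposition is:
Bags: B1 = {1, 2, 3}  B2 = {0, 1, 2}
Tree: B1–B2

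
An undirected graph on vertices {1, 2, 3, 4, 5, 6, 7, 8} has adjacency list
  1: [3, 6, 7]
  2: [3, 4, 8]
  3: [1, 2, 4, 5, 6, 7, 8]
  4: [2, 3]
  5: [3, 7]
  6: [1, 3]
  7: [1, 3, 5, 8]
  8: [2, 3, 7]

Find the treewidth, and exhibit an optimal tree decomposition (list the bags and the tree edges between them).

Every bag has size at most 3, so the width is 3 − 1 = 2 and tw(G) ≤ 2. Conversely, {2, 3, 8} is a clique of size 3, and the vertices of any clique must share a bag in every tree decomposition; so some bag has ≥ 3 vertices and tw(G) ≥ 2. Combining the bounds, tw(G) = 2.

Treewidth 2.
One optimal decomposition is:
Bags: B1 = {3, 7, 8}  B2 = {2, 3, 8}  B3 = {1, 3, 7}  B4 = {2, 3, 4}  B5 = {1, 3, 6}  B6 = {3, 5, 7}
Tree: B1–B2, B1–B3, B2–B4, B3–B5, B1–B6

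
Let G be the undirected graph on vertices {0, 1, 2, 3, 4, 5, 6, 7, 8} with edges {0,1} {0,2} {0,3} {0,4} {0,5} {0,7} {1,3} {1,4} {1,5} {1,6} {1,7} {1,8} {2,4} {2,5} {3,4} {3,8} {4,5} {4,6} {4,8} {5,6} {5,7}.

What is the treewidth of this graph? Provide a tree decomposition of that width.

Each bag holds 4 vertices, so the decomposition has width 3, which upper-bounds the treewidth. Conversely, {0, 1, 3, 4} is a clique of size 4, and the vertices of any clique must share a bag in every tree decomposition; so some bag has ≥ 4 vertices and tw(G) ≥ 3. Therefore the treewidth is 3.

Treewidth 3.
One optimal decomposition is:
Bags: B1 = {0, 1, 5, 7}  B2 = {0, 1, 4, 5}  B3 = {0, 1, 3, 4}  B4 = {1, 3, 4, 8}  B5 = {0, 2, 4, 5}  B6 = {1, 4, 5, 6}
Tree: B1–B2, B2–B3, B3–B4, B2–B5, B2–B6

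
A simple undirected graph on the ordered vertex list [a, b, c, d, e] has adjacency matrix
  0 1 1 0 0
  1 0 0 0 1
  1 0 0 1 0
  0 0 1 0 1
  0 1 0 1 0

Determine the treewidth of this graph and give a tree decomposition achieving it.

Treewidth 2.
One such decomposition:
Bags: B1 = {a, c, d}  B2 = {a, d, e}  B3 = {a, b, e}
Tree: B1–B2, B2–B3

Every bag has size at most 3, so the width is 3 − 1 = 2 and tw(G) ≤ 2. For the lower bound, G contains the cycle a–c–d–e–b–a, so G is not a forest; only forests have treewidth ≤ 1, hence tw(G) ≥ 2. Therefore the treewidth is 2.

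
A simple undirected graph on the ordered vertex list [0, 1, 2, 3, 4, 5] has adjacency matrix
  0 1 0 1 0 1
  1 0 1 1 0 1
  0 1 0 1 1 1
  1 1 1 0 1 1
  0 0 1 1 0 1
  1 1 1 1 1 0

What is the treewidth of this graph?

A width-3 tree decomposition is:
Bags: B1 = {0, 1, 3, 5}  B2 = {1, 2, 3, 5}  B3 = {2, 3, 4, 5}
Tree: B1–B2, B2–B3
Each bag holds 4 vertices, so the decomposition has width 3, which upper-bounds the treewidth. On the other hand G contains the 4-clique {0, 1, 3, 5}. A clique must lie in a single bag of any decomposition, so no decomposition can have width below 3. Combining the bounds, tw(G) = 3.

3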